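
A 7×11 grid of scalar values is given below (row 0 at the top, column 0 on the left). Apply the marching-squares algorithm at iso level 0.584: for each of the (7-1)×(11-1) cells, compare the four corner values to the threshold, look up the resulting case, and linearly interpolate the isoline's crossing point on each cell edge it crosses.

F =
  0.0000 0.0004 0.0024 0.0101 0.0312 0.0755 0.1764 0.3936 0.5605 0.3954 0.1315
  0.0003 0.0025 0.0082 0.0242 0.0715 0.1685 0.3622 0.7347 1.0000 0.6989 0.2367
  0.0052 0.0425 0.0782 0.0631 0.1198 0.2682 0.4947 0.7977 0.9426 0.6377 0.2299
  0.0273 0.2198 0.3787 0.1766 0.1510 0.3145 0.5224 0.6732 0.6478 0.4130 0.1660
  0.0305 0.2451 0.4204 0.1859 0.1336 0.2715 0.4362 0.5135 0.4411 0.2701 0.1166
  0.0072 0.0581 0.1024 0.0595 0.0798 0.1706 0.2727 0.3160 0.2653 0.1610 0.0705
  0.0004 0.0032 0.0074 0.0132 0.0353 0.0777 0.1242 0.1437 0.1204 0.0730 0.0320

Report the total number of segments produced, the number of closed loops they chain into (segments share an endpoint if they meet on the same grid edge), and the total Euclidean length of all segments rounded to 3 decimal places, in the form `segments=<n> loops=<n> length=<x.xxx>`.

cell (0,6): code 0100 → (0.558,7.000)–(1.000,6.595)
cell (0,7): code 1100 → (0.053,8.000)–(0.558,7.000)
cell (0,8): code 1100 → (0.621,9.000)–(0.053,8.000)
cell (0,9): code 1000 → (1.000,9.249)–(0.621,9.000)
cell (1,6): code 0110 → (1.000,6.595)–(2.000,6.295)
cell (1,9): code 1001 → (2.000,9.132)–(1.000,9.249)
cell (2,6): code 0110 → (2.000,6.295)–(3.000,6.408)
cell (2,8): code 1011 → (3.000,8.272)–(2.239,9.000)
cell (2,9): code 0001 → (2.239,9.000)–(2.000,9.132)
cell (3,6): code 0010 → (3.000,6.408)–(3.559,7.000)
cell (3,7): code 0011 → (3.559,7.000)–(3.309,8.000)
cell (3,8): code 0001 → (3.309,8.000)–(3.000,8.272)
total: 12 segments, chained into 1 closed loop(s), length Σ = 9.961366

segments=12 loops=1 length=9.961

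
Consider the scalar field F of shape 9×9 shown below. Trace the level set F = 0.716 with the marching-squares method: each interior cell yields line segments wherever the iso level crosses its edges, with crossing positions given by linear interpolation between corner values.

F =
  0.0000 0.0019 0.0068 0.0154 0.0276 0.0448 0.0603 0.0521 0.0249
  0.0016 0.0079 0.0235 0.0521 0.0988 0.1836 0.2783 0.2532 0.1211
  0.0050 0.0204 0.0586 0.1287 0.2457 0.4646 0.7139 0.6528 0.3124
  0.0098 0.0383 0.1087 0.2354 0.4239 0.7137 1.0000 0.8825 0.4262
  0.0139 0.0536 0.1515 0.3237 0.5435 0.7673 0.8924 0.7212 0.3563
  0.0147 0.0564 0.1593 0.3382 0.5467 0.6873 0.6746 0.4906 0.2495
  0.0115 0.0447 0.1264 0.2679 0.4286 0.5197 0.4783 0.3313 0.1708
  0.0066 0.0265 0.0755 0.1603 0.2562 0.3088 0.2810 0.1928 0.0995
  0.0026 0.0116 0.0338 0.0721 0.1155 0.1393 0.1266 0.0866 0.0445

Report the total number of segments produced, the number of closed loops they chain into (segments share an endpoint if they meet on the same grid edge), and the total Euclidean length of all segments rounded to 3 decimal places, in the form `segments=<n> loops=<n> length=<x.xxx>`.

segments=10 loops=1 length=8.332

cell (2,5): code 0100 → (2.007,6.000)–(3.000,5.008)
cell (2,6): code 1100 → (2.275,7.000)–(2.007,6.000)
cell (2,7): code 1000 → (3.000,7.365)–(2.275,7.000)
cell (3,4): code 0100 → (3.043,5.000)–(4.000,4.771)
cell (3,5): code 1110 → (3.000,5.008)–(3.043,5.000)
cell (3,7): code 1001 → (4.000,7.014)–(3.000,7.365)
cell (4,4): code 0010 → (4.000,4.771)–(4.641,5.000)
cell (4,5): code 0011 → (4.641,5.000)–(4.810,6.000)
cell (4,6): code 0011 → (4.810,6.000)–(4.023,7.000)
cell (4,7): code 0001 → (4.023,7.000)–(4.000,7.014)
total: 10 segments, chained into 1 closed loop(s), length Σ = 8.332166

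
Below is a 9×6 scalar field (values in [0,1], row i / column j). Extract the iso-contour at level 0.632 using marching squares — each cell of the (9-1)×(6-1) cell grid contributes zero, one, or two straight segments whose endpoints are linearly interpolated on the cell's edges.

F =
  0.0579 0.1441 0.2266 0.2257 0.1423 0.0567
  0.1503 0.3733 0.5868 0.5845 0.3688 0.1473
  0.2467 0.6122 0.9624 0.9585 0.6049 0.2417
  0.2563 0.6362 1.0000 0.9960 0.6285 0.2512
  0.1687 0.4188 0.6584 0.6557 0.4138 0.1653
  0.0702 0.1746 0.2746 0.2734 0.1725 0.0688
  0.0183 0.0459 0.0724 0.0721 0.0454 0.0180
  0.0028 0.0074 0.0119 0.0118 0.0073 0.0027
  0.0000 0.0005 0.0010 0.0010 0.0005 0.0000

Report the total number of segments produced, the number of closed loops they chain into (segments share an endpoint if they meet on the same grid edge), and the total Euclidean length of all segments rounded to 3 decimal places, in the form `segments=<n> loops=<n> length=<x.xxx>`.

cell (1,1): code 0100 → (1.120,2.000)–(2.000,1.057)
cell (1,2): code 1100 → (1.127,3.000)–(1.120,2.000)
cell (1,3): code 1000 → (2.000,3.923)–(1.127,3.000)
cell (2,0): code 0100 → (2.825,1.000)–(3.000,0.989)
cell (2,1): code 1110 → (2.000,1.057)–(2.825,1.000)
cell (2,3): code 1001 → (3.000,3.990)–(2.000,3.923)
cell (3,0): code 0010 → (3.000,0.989)–(3.019,1.000)
cell (3,1): code 0111 → (3.019,1.000)–(4.000,1.890)
cell (3,3): code 1001 → (4.000,3.098)–(3.000,3.990)
cell (4,1): code 0010 → (4.000,1.890)–(4.069,2.000)
cell (4,2): code 0011 → (4.069,2.000)–(4.062,3.000)
cell (4,3): code 0001 → (4.062,3.000)–(4.000,3.098)
total: 12 segments, chained into 1 closed loop(s), length Σ = 9.497872

segments=12 loops=1 length=9.498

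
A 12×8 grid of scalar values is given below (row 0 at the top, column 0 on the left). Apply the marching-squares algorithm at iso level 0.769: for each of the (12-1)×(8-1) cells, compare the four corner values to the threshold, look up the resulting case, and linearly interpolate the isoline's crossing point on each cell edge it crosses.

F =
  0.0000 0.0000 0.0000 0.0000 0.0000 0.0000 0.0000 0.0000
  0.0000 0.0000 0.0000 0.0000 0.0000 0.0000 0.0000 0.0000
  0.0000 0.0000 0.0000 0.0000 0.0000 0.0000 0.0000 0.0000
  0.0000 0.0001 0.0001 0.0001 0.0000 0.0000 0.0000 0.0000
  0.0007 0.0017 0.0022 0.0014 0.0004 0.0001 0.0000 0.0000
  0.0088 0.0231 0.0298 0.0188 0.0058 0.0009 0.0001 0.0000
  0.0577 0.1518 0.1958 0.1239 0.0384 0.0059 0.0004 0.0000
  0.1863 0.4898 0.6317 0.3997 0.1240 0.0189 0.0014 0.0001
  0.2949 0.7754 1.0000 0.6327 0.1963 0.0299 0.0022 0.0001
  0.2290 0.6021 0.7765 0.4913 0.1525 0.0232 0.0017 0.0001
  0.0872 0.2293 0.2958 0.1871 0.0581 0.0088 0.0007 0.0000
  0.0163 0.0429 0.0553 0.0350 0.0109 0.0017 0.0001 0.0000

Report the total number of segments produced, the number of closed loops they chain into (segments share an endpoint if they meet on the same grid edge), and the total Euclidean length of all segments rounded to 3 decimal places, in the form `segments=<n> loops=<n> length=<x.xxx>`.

segments=8 loops=1 length=4.724

cell (7,0): code 0100 → (7.978,1.000)–(8.000,0.987)
cell (7,1): code 1100 → (7.373,2.000)–(7.978,1.000)
cell (7,2): code 1000 → (8.000,2.629)–(7.373,2.000)
cell (8,0): code 0010 → (8.000,0.987)–(8.037,1.000)
cell (8,1): code 0111 → (8.037,1.000)–(9.000,1.957)
cell (8,2): code 1001 → (9.000,2.026)–(8.000,2.629)
cell (9,1): code 0010 → (9.000,1.957)–(9.016,2.000)
cell (9,2): code 0001 → (9.016,2.000)–(9.000,2.026)
total: 8 segments, chained into 1 closed loop(s), length Σ = 4.723766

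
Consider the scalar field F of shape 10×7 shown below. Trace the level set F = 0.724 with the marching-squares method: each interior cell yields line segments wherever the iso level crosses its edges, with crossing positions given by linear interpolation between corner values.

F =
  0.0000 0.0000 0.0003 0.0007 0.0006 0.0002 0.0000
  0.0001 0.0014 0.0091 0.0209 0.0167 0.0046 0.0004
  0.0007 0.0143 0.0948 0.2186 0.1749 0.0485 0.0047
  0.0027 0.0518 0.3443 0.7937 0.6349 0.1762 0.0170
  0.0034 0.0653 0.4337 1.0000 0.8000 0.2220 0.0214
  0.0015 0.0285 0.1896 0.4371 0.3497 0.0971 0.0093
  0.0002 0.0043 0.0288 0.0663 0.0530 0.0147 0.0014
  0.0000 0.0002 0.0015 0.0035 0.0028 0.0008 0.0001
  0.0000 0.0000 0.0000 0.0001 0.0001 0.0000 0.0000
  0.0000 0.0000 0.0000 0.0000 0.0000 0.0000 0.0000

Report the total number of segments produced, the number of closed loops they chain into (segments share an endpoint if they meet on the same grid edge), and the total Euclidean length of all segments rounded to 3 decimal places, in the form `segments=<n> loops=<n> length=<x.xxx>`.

cell (2,2): code 0100 → (2.879,3.000)–(3.000,2.845)
cell (2,3): code 1000 → (3.000,3.439)–(2.879,3.000)
cell (3,2): code 0110 → (3.000,2.845)–(4.000,2.513)
cell (3,3): code 1101 → (3.540,4.000)–(3.000,3.439)
cell (3,4): code 1000 → (4.000,4.131)–(3.540,4.000)
cell (4,2): code 0010 → (4.000,2.513)–(4.490,3.000)
cell (4,3): code 0011 → (4.490,3.000)–(4.169,4.000)
cell (4,4): code 0001 → (4.169,4.000)–(4.000,4.131)
total: 8 segments, chained into 1 closed loop(s), length Σ = 4.918881

segments=8 loops=1 length=4.919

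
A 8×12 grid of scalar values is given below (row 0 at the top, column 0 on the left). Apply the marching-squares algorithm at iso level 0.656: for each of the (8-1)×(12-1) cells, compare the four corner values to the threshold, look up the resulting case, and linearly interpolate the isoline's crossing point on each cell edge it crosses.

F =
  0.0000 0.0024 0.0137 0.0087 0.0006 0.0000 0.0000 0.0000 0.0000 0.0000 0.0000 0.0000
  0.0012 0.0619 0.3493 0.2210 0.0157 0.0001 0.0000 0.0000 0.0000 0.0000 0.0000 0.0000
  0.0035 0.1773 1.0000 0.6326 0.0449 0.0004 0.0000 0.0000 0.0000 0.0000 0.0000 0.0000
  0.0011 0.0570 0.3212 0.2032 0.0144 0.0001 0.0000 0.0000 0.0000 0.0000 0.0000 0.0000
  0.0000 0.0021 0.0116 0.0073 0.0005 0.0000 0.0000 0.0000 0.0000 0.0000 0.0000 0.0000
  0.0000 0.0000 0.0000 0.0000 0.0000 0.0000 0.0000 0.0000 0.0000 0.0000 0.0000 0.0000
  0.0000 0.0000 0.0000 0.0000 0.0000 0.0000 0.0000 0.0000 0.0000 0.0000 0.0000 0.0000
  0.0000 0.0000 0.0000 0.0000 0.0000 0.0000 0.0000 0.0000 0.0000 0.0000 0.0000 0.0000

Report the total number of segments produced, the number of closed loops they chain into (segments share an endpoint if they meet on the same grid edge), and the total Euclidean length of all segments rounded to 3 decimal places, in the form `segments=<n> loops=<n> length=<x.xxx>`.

cell (1,1): code 0100 → (1.471,2.000)–(2.000,1.582)
cell (1,2): code 1000 → (2.000,2.936)–(1.471,2.000)
cell (2,1): code 0010 → (2.000,1.582)–(2.507,2.000)
cell (2,2): code 0001 → (2.507,2.000)–(2.000,2.936)
total: 4 segments, chained into 1 closed loop(s), length Σ = 3.470947

segments=4 loops=1 length=3.471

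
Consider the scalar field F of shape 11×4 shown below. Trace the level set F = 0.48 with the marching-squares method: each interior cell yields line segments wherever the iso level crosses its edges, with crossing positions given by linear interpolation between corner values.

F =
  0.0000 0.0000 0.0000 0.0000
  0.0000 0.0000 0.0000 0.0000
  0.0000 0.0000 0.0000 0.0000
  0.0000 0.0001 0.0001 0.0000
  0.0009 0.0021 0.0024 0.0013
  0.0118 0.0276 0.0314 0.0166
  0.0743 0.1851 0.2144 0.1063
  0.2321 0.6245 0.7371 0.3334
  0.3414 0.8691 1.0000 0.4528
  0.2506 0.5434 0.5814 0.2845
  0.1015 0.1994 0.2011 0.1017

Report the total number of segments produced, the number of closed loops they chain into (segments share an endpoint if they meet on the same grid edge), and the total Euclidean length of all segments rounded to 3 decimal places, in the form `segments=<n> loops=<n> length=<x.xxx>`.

segments=10 loops=1 length=8.445

cell (6,0): code 0100 → (6.671,1.000)–(7.000,0.632)
cell (6,1): code 1100 → (6.508,2.000)–(6.671,1.000)
cell (6,2): code 1000 → (7.000,2.637)–(6.508,2.000)
cell (7,0): code 0110 → (7.000,0.632)–(8.000,0.263)
cell (7,2): code 1001 → (8.000,2.950)–(7.000,2.637)
cell (8,0): code 0110 → (8.000,0.263)–(9.000,0.783)
cell (8,2): code 1001 → (9.000,2.342)–(8.000,2.950)
cell (9,0): code 0010 → (9.000,0.783)–(9.184,1.000)
cell (9,1): code 0011 → (9.184,1.000)–(9.267,2.000)
cell (9,2): code 0001 → (9.267,2.000)–(9.000,2.342)
total: 10 segments, chained into 1 closed loop(s), length Σ = 8.444751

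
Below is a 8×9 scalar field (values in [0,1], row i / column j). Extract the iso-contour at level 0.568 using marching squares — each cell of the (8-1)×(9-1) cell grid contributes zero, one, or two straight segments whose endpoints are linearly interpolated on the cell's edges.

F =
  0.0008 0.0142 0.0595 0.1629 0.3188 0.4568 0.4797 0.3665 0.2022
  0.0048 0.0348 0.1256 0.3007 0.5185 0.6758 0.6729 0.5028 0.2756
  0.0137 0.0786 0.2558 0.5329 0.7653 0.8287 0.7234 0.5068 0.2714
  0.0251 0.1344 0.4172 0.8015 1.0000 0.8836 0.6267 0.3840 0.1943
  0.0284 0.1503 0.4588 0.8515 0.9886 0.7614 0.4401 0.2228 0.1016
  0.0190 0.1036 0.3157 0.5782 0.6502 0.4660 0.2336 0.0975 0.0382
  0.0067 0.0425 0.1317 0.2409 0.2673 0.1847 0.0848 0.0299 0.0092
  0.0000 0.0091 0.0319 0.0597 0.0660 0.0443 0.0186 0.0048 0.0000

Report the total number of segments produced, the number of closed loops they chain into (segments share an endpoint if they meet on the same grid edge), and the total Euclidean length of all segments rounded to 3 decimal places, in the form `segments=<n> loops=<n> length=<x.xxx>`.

cell (0,4): code 0100 → (0.508,5.000)–(1.000,4.315)
cell (0,5): code 1100 → (0.457,6.000)–(0.508,5.000)
cell (0,6): code 1000 → (1.000,6.617)–(0.457,6.000)
cell (1,3): code 0100 → (1.201,4.000)–(2.000,3.151)
cell (1,4): code 1110 → (1.000,4.315)–(1.201,4.000)
cell (1,6): code 1001 → (2.000,6.717)–(1.000,6.617)
cell (2,2): code 0100 → (2.131,3.000)–(3.000,2.392)
cell (2,3): code 1110 → (2.000,3.151)–(2.131,3.000)
cell (2,6): code 1001 → (3.000,6.242)–(2.000,6.717)
cell (3,2): code 0110 → (3.000,2.392)–(4.000,2.278)
cell (3,5): code 1011 → (4.000,5.602)–(3.315,6.000)
cell (3,6): code 0001 → (3.315,6.000)–(3.000,6.242)
cell (4,2): code 0110 → (4.000,2.278)–(5.000,2.961)
cell (4,4): code 1011 → (5.000,4.446)–(4.655,5.000)
cell (4,5): code 0001 → (4.655,5.000)–(4.000,5.602)
cell (5,2): code 0010 → (5.000,2.961)–(5.030,3.000)
cell (5,3): code 0011 → (5.030,3.000)–(5.215,4.000)
cell (5,4): code 0001 → (5.215,4.000)–(5.000,4.446)
total: 18 segments, chained into 1 closed loop(s), length Σ = 14.088959

segments=18 loops=1 length=14.089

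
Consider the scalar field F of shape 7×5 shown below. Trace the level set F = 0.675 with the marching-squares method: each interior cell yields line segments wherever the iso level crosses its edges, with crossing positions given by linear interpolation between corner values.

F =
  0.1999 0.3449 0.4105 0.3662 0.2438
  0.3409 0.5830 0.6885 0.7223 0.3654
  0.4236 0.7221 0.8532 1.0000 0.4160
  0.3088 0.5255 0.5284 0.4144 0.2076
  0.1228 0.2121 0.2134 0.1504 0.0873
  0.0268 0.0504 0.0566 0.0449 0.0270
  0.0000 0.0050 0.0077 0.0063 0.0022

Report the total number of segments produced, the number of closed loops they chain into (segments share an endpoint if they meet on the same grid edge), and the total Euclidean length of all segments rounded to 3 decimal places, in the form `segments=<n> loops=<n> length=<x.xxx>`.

segments=10 loops=1 length=7.002

cell (0,1): code 0100 → (0.951,2.000)–(1.000,1.872)
cell (0,2): code 1100 → (0.867,3.000)–(0.951,2.000)
cell (0,3): code 1000 → (1.000,3.133)–(0.867,3.000)
cell (1,0): code 0100 → (1.661,1.000)–(2.000,0.842)
cell (1,1): code 1110 → (1.000,1.872)–(1.661,1.000)
cell (1,3): code 1001 → (2.000,3.557)–(1.000,3.133)
cell (2,0): code 0010 → (2.000,0.842)–(2.240,1.000)
cell (2,1): code 0011 → (2.240,1.000)–(2.549,2.000)
cell (2,2): code 0011 → (2.549,2.000)–(2.555,3.000)
cell (2,3): code 0001 → (2.555,3.000)–(2.000,3.557)
total: 10 segments, chained into 1 closed loop(s), length Σ = 7.001767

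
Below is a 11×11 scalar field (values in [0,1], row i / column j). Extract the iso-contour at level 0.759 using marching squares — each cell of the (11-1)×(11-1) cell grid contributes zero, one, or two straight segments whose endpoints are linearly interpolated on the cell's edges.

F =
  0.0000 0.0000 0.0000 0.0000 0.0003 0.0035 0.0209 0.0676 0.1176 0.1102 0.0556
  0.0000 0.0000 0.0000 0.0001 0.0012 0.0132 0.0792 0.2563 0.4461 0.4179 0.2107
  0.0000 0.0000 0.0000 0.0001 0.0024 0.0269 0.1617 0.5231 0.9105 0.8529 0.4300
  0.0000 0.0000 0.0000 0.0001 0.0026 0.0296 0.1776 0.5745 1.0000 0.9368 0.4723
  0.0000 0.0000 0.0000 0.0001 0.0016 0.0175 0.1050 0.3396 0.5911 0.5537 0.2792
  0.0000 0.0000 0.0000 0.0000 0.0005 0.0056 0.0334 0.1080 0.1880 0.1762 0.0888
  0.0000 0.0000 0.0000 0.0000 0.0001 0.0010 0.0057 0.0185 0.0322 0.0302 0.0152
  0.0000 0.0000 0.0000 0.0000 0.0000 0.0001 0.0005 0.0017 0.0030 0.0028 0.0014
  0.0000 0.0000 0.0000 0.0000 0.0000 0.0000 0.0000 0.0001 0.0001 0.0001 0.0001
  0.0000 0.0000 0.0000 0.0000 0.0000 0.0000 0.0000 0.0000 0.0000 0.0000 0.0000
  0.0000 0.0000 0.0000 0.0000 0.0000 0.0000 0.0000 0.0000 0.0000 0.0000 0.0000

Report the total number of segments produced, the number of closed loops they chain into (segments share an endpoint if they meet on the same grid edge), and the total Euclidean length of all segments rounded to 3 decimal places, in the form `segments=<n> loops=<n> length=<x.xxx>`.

segments=8 loops=1 length=6.280

cell (1,7): code 0100 → (1.674,8.000)–(2.000,7.609)
cell (1,8): code 1100 → (1.784,9.000)–(1.674,8.000)
cell (1,9): code 1000 → (2.000,9.222)–(1.784,9.000)
cell (2,7): code 0110 → (2.000,7.609)–(3.000,7.434)
cell (2,9): code 1001 → (3.000,9.383)–(2.000,9.222)
cell (3,7): code 0010 → (3.000,7.434)–(3.589,8.000)
cell (3,8): code 0011 → (3.589,8.000)–(3.464,9.000)
cell (3,9): code 0001 → (3.464,9.000)–(3.000,9.383)
total: 8 segments, chained into 1 closed loop(s), length Σ = 6.279938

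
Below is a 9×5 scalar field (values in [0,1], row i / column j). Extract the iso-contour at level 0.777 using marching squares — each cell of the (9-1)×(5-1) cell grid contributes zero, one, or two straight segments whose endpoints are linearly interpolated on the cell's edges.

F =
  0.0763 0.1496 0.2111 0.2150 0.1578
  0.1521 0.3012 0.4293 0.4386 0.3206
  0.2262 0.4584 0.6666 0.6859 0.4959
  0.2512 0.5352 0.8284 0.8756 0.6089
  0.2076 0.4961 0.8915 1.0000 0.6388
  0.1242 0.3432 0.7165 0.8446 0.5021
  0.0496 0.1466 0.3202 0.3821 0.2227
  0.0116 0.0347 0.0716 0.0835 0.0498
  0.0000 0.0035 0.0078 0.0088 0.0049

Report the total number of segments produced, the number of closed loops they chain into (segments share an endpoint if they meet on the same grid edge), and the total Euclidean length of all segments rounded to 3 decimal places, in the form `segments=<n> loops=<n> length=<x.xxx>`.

cell (2,1): code 0100 → (2.682,2.000)–(3.000,1.825)
cell (2,2): code 1100 → (2.480,3.000)–(2.682,2.000)
cell (2,3): code 1000 → (3.000,3.370)–(2.480,3.000)
cell (3,1): code 0110 → (3.000,1.825)–(4.000,1.710)
cell (3,3): code 1001 → (4.000,3.617)–(3.000,3.370)
cell (4,1): code 0010 → (4.000,1.710)–(4.654,2.000)
cell (4,2): code 0111 → (4.654,2.000)–(5.000,2.472)
cell (4,3): code 1001 → (5.000,3.197)–(4.000,3.617)
cell (5,2): code 0010 → (5.000,2.472)–(5.146,3.000)
cell (5,3): code 0001 → (5.146,3.000)–(5.000,3.197)
total: 10 segments, chained into 1 closed loop(s), length Σ = 7.236225

segments=10 loops=1 length=7.236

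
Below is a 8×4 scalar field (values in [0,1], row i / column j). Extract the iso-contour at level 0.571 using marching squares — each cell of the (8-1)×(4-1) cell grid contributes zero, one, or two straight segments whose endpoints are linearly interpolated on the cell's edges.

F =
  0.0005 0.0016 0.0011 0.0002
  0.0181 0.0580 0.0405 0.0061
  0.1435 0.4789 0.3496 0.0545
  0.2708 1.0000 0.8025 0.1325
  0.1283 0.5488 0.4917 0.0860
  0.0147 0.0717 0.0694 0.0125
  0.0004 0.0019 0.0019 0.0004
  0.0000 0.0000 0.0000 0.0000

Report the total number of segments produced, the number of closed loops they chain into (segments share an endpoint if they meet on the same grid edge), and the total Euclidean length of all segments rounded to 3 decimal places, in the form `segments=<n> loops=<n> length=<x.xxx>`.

cell (2,0): code 0100 → (2.177,1.000)–(3.000,0.412)
cell (2,1): code 1100 → (2.489,2.000)–(2.177,1.000)
cell (2,2): code 1000 → (3.000,2.346)–(2.489,2.000)
cell (3,0): code 0010 → (3.000,0.412)–(3.951,1.000)
cell (3,1): code 0011 → (3.951,1.000)–(3.745,2.000)
cell (3,2): code 0001 → (3.745,2.000)–(3.000,2.346)
total: 6 segments, chained into 1 closed loop(s), length Σ = 5.636586

segments=6 loops=1 length=5.637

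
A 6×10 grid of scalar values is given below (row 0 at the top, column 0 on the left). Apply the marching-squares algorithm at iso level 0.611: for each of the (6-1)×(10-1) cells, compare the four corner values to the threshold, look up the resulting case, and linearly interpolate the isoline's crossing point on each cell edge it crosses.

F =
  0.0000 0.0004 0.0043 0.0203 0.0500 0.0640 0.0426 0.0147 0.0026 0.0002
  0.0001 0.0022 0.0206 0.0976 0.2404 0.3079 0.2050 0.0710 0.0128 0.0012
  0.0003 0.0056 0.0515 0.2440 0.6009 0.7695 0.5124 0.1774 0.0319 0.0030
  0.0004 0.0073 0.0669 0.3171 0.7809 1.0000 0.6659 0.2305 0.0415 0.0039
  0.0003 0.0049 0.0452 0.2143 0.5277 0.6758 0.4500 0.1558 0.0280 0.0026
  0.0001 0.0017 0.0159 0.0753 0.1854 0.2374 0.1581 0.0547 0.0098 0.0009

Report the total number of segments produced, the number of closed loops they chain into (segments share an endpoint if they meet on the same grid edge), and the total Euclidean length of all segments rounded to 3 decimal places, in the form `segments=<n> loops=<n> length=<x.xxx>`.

segments=12 loops=1 length=7.445

cell (1,4): code 0100 → (1.657,5.000)–(2.000,4.060)
cell (1,5): code 1000 → (2.000,5.616)–(1.657,5.000)
cell (2,3): code 0100 → (2.056,4.000)–(3.000,3.634)
cell (2,4): code 1110 → (2.000,4.060)–(2.056,4.000)
cell (2,5): code 1101 → (2.642,6.000)–(2.000,5.616)
cell (2,6): code 1000 → (3.000,6.126)–(2.642,6.000)
cell (3,3): code 0010 → (3.000,3.634)–(3.671,4.000)
cell (3,4): code 0111 → (3.671,4.000)–(4.000,4.562)
cell (3,5): code 1011 → (4.000,5.287)–(3.254,6.000)
cell (3,6): code 0001 → (3.254,6.000)–(3.000,6.126)
cell (4,4): code 0010 → (4.000,4.562)–(4.148,5.000)
cell (4,5): code 0001 → (4.148,5.000)–(4.000,5.287)
total: 12 segments, chained into 1 closed loop(s), length Σ = 7.444733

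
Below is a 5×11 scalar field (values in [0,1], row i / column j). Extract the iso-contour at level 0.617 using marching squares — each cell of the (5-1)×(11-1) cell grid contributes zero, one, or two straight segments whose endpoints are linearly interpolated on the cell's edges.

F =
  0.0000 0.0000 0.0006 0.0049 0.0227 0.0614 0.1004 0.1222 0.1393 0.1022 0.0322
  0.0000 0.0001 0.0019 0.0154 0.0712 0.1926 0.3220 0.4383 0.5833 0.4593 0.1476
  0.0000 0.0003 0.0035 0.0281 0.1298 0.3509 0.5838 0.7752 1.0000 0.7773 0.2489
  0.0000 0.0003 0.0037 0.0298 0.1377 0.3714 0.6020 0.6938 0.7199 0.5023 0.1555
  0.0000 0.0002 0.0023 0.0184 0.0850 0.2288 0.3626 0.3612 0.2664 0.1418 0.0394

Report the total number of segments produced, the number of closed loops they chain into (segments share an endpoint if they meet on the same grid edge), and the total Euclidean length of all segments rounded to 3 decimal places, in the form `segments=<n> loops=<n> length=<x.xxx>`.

segments=10 loops=1 length=8.440

cell (1,6): code 0100 → (1.530,7.000)–(2.000,6.173)
cell (1,7): code 1100 → (1.081,8.000)–(1.530,7.000)
cell (1,8): code 1100 → (1.496,9.000)–(1.081,8.000)
cell (1,9): code 1000 → (2.000,9.303)–(1.496,9.000)
cell (2,6): code 0110 → (2.000,6.173)–(3.000,6.163)
cell (2,8): code 1011 → (3.000,8.473)–(2.583,9.000)
cell (2,9): code 0001 → (2.583,9.000)–(2.000,9.303)
cell (3,6): code 0010 → (3.000,6.163)–(3.231,7.000)
cell (3,7): code 0011 → (3.231,7.000)–(3.227,8.000)
cell (3,8): code 0001 → (3.227,8.000)–(3.000,8.473)
total: 10 segments, chained into 1 closed loop(s), length Σ = 8.439805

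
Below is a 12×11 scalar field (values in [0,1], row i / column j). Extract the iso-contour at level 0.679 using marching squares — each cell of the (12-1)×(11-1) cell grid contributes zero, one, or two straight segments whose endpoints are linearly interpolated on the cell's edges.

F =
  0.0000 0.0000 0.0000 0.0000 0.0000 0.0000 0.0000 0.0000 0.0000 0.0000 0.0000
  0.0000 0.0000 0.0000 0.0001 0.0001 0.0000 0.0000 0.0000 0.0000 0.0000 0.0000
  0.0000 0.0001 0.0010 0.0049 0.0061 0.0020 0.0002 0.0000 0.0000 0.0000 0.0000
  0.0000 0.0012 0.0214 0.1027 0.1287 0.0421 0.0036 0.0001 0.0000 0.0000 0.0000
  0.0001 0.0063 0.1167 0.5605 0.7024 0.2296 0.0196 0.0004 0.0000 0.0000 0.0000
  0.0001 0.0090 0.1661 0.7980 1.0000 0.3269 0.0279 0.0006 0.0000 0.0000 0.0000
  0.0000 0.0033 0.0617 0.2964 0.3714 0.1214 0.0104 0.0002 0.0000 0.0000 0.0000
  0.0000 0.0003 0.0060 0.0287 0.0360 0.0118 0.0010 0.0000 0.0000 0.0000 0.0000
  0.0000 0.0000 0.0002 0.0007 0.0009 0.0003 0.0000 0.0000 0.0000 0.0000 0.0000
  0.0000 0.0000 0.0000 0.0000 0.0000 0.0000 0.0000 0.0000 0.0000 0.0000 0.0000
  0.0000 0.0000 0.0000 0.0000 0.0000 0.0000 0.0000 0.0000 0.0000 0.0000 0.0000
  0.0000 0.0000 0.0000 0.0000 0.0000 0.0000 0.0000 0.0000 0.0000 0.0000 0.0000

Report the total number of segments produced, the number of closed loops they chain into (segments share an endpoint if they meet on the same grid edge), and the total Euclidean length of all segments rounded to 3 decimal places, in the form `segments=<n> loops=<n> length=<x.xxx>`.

segments=8 loops=1 length=4.868

cell (3,3): code 0100 → (3.959,4.000)–(4.000,3.835)
cell (3,4): code 1000 → (4.000,4.049)–(3.959,4.000)
cell (4,2): code 0100 → (4.499,3.000)–(5.000,2.812)
cell (4,3): code 1110 → (4.000,3.835)–(4.499,3.000)
cell (4,4): code 1001 → (5.000,4.477)–(4.000,4.049)
cell (5,2): code 0010 → (5.000,2.812)–(5.237,3.000)
cell (5,3): code 0011 → (5.237,3.000)–(5.511,4.000)
cell (5,4): code 0001 → (5.511,4.000)–(5.000,4.477)
total: 8 segments, chained into 1 closed loop(s), length Σ = 4.867908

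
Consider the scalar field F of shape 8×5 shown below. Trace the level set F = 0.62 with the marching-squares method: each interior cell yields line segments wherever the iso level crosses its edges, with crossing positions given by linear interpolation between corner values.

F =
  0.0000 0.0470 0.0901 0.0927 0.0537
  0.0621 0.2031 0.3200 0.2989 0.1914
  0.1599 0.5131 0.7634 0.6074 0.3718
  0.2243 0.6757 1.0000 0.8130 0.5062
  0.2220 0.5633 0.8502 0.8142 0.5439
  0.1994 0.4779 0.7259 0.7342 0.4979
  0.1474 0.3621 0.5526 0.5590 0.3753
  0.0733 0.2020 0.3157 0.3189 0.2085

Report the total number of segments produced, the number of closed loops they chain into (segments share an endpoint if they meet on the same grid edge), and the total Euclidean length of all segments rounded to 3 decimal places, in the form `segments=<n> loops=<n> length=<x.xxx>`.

cell (1,1): code 0100 → (1.677,2.000)–(2.000,1.427)
cell (1,2): code 1000 → (2.000,2.919)–(1.677,2.000)
cell (2,0): code 0100 → (2.657,1.000)–(3.000,0.877)
cell (2,1): code 1110 → (2.000,1.427)–(2.657,1.000)
cell (2,2): code 1101 → (2.061,3.000)–(2.000,2.919)
cell (2,3): code 1000 → (3.000,3.629)–(2.061,3.000)
cell (3,0): code 0010 → (3.000,0.877)–(3.496,1.000)
cell (3,1): code 0111 → (3.496,1.000)–(4.000,1.198)
cell (3,3): code 1001 → (4.000,3.718)–(3.000,3.629)
cell (4,1): code 0110 → (4.000,1.198)–(5.000,1.573)
cell (4,3): code 1001 → (5.000,3.483)–(4.000,3.718)
cell (5,1): code 0010 → (5.000,1.573)–(5.611,2.000)
cell (5,2): code 0011 → (5.611,2.000)–(5.652,3.000)
cell (5,3): code 0001 → (5.652,3.000)–(5.000,3.483)
total: 14 segments, chained into 1 closed loop(s), length Σ = 10.721468

segments=14 loops=1 length=10.721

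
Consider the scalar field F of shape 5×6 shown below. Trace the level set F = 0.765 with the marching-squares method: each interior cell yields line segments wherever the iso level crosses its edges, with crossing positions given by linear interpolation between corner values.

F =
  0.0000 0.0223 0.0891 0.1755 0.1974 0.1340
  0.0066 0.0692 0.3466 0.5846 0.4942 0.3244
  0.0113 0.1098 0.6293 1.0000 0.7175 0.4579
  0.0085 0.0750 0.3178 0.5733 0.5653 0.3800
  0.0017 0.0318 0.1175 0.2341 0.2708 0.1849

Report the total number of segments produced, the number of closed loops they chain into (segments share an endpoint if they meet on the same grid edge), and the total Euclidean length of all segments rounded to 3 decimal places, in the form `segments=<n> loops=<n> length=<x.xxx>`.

segments=4 loops=1 length=3.693

cell (1,2): code 0100 → (1.434,3.000)–(2.000,2.366)
cell (1,3): code 1000 → (2.000,3.832)–(1.434,3.000)
cell (2,2): code 0010 → (2.000,2.366)–(2.551,3.000)
cell (2,3): code 0001 → (2.551,3.000)–(2.000,3.832)
total: 4 segments, chained into 1 closed loop(s), length Σ = 3.693053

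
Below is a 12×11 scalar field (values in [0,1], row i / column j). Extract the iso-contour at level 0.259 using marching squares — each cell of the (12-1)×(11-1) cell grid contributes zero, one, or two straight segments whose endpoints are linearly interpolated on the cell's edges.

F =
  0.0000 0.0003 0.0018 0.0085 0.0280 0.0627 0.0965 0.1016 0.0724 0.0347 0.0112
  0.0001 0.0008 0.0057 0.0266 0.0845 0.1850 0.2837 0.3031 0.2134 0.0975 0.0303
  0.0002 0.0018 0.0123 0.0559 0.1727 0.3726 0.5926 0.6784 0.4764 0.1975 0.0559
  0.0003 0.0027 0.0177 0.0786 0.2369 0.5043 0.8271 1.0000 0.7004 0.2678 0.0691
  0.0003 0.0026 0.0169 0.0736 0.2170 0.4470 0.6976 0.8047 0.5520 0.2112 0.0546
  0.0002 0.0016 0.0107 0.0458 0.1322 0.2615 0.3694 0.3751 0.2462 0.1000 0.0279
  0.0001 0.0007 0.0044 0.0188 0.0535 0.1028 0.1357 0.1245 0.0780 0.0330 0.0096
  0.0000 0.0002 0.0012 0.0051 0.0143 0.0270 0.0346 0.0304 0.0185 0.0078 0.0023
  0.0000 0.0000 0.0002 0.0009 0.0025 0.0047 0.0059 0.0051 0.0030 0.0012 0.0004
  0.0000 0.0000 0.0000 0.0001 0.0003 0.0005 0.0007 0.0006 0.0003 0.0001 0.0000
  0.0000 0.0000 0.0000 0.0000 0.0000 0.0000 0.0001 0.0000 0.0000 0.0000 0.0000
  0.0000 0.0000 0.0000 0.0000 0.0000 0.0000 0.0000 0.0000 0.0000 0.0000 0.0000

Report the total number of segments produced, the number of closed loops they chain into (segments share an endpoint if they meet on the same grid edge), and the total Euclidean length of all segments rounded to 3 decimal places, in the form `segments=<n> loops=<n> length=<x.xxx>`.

cell (0,5): code 0100 → (0.868,6.000)–(1.000,5.750)
cell (0,6): code 1100 → (0.781,7.000)–(0.868,6.000)
cell (0,7): code 1000 → (1.000,7.492)–(0.781,7.000)
cell (1,4): code 0100 → (1.394,5.000)–(2.000,4.432)
cell (1,5): code 1110 → (1.000,5.750)–(1.394,5.000)
cell (1,7): code 1101 → (1.173,8.000)–(1.000,7.492)
cell (1,8): code 1000 → (2.000,8.779)–(1.173,8.000)
cell (2,4): code 0110 → (2.000,4.432)–(3.000,4.083)
cell (2,8): code 1101 → (2.875,9.000)–(2.000,8.779)
cell (2,9): code 1000 → (3.000,9.044)–(2.875,9.000)
cell (3,4): code 0110 → (3.000,4.083)–(4.000,4.183)
cell (3,8): code 1011 → (4.000,8.860)–(3.155,9.000)
cell (3,9): code 0001 → (3.155,9.000)–(3.000,9.044)
cell (4,4): code 0110 → (4.000,4.183)–(5.000,4.981)
cell (4,7): code 1011 → (5.000,7.901)–(4.958,8.000)
cell (4,8): code 0001 → (4.958,8.000)–(4.000,8.860)
cell (5,4): code 0010 → (5.000,4.981)–(5.016,5.000)
cell (5,5): code 0011 → (5.016,5.000)–(5.472,6.000)
cell (5,6): code 0011 → (5.472,6.000)–(5.463,7.000)
cell (5,7): code 0001 → (5.463,7.000)–(5.000,7.901)
total: 20 segments, chained into 1 closed loop(s), length Σ = 15.104289

segments=20 loops=1 length=15.104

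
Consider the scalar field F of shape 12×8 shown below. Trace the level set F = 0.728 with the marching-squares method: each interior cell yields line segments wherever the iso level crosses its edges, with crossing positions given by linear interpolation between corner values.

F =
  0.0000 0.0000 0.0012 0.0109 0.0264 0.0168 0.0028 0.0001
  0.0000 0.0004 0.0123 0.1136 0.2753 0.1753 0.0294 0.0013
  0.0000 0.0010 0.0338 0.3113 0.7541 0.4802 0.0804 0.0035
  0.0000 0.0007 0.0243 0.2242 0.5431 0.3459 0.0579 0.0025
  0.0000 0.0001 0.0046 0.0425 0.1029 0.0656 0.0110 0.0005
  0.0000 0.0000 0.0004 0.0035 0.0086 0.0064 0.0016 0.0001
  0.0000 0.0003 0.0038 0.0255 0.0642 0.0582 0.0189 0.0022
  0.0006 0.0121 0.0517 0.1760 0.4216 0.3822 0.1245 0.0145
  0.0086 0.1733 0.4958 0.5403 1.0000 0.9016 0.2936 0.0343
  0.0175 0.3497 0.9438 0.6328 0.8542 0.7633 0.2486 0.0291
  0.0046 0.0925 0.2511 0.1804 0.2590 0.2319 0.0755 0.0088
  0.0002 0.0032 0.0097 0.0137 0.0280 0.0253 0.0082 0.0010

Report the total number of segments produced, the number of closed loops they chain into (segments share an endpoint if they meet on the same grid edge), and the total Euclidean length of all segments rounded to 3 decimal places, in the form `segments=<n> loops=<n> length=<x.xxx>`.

segments=16 loops=3 length=9.113

cell (1,3): code 0100 → (1.945,4.000)–(2.000,3.941)
cell (1,4): code 1000 → (2.000,4.095)–(1.945,4.000)
cell (2,3): code 0010 → (2.000,3.941)–(2.124,4.000)
cell (2,4): code 0001 → (2.124,4.000)–(2.000,4.095)
cell (7,3): code 0100 → (7.530,4.000)–(8.000,3.408)
cell (7,4): code 1100 → (7.666,5.000)–(7.530,4.000)
cell (7,5): code 1000 → (8.000,5.286)–(7.666,5.000)
cell (8,1): code 0100 → (8.518,2.000)–(9.000,1.637)
cell (8,2): code 1000 → (9.000,2.694)–(8.518,2.000)
cell (8,3): code 0110 → (8.000,3.408)–(9.000,3.430)
cell (8,5): code 1001 → (9.000,5.069)–(8.000,5.286)
cell (9,1): code 0010 → (9.000,1.637)–(9.312,2.000)
cell (9,2): code 0001 → (9.312,2.000)–(9.000,2.694)
cell (9,3): code 0010 → (9.000,3.430)–(9.212,4.000)
cell (9,4): code 0011 → (9.212,4.000)–(9.066,5.000)
cell (9,5): code 0001 → (9.066,5.000)–(9.000,5.069)
total: 16 segments, chained into 3 closed loop(s), length Σ = 9.112677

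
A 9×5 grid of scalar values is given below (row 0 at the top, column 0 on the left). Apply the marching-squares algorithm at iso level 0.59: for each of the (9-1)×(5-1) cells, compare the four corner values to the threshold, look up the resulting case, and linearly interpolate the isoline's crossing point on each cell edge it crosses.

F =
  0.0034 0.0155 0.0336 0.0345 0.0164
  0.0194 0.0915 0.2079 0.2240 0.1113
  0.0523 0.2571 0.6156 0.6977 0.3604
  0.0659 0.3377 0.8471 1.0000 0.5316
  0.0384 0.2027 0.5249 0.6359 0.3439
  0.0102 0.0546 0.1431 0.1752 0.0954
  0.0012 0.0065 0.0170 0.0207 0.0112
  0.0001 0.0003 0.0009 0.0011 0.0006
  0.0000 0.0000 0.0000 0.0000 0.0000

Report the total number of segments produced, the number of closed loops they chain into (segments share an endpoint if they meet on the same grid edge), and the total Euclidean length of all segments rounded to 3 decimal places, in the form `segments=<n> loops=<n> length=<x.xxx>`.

cell (1,1): code 0100 → (1.937,2.000)–(2.000,1.929)
cell (1,2): code 1100 → (1.773,3.000)–(1.937,2.000)
cell (1,3): code 1000 → (2.000,3.319)–(1.773,3.000)
cell (2,1): code 0110 → (2.000,1.929)–(3.000,1.495)
cell (2,3): code 1001 → (3.000,3.875)–(2.000,3.319)
cell (3,1): code 0010 → (3.000,1.495)–(3.798,2.000)
cell (3,2): code 0111 → (3.798,2.000)–(4.000,2.586)
cell (3,3): code 1001 → (4.000,3.157)–(3.000,3.875)
cell (4,2): code 0010 → (4.000,2.586)–(4.100,3.000)
cell (4,3): code 0001 → (4.100,3.000)–(4.000,3.157)
total: 10 segments, chained into 1 closed loop(s), length Σ = 7.141620

segments=10 loops=1 length=7.142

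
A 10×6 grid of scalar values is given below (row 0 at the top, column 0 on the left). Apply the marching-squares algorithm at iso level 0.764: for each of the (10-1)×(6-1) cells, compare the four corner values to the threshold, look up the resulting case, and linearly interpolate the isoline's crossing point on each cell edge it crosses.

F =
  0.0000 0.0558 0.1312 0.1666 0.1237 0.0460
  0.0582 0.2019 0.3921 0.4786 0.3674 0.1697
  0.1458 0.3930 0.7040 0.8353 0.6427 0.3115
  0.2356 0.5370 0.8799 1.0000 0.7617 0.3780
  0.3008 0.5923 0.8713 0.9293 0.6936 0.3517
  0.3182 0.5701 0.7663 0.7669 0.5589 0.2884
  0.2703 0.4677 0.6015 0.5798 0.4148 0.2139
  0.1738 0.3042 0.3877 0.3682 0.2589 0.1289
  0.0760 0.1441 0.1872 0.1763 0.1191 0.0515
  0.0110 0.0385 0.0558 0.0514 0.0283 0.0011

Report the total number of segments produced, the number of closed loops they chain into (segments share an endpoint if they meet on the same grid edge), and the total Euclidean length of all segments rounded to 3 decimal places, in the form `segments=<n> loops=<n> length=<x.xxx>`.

cell (1,2): code 0100 → (1.800,3.000)–(2.000,2.457)
cell (1,3): code 1000 → (2.000,3.370)–(1.800,3.000)
cell (2,1): code 0100 → (2.341,2.000)–(3.000,1.662)
cell (2,2): code 1110 → (2.000,2.457)–(2.341,2.000)
cell (2,3): code 1001 → (3.000,3.990)–(2.000,3.370)
cell (3,1): code 0110 → (3.000,1.662)–(4.000,1.615)
cell (3,3): code 1001 → (4.000,3.701)–(3.000,3.990)
cell (4,1): code 0110 → (4.000,1.615)–(5.000,1.988)
cell (4,3): code 1001 → (5.000,3.014)–(4.000,3.701)
cell (5,1): code 0010 → (5.000,1.988)–(5.014,2.000)
cell (5,2): code 0011 → (5.014,2.000)–(5.015,3.000)
cell (5,3): code 0001 → (5.015,3.000)–(5.000,3.014)
total: 12 segments, chained into 1 closed loop(s), length Σ = 8.848627

segments=12 loops=1 length=8.849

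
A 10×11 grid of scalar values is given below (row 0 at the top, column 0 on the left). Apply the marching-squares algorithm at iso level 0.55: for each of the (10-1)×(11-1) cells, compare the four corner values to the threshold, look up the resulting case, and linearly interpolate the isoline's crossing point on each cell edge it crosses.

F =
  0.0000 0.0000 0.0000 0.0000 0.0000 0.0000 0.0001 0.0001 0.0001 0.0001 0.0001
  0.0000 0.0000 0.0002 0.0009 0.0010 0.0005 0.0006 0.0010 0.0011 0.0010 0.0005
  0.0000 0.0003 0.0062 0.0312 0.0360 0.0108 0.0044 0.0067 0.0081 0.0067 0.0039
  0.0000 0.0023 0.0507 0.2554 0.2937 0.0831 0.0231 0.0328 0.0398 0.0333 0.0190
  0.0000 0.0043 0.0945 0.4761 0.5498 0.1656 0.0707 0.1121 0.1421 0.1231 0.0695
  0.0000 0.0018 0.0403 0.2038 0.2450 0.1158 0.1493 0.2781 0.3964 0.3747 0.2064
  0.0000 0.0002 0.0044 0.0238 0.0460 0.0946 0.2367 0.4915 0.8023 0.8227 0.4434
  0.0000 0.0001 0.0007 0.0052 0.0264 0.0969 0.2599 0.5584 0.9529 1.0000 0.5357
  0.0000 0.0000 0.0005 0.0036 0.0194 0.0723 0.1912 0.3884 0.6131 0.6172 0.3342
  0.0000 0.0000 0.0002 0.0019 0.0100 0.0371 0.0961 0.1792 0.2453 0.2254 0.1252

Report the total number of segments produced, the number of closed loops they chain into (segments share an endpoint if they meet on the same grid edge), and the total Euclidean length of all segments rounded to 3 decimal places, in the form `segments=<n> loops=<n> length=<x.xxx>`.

segments=12 loops=1 length=9.128

cell (5,7): code 0100 → (5.378,8.000)–(6.000,7.188)
cell (5,8): code 1100 → (5.391,9.000)–(5.378,8.000)
cell (5,9): code 1000 → (6.000,9.719)–(5.391,9.000)
cell (6,6): code 0100 → (6.874,7.000)–(7.000,6.972)
cell (6,7): code 1110 → (6.000,7.188)–(6.874,7.000)
cell (6,9): code 1001 → (7.000,9.969)–(6.000,9.719)
cell (7,6): code 0010 → (7.000,6.972)–(7.049,7.000)
cell (7,7): code 0111 → (7.049,7.000)–(8.000,7.719)
cell (7,9): code 1001 → (8.000,9.237)–(7.000,9.969)
cell (8,7): code 0010 → (8.000,7.719)–(8.172,8.000)
cell (8,8): code 0011 → (8.172,8.000)–(8.172,9.000)
cell (8,9): code 0001 → (8.172,9.000)–(8.000,9.237)
total: 12 segments, chained into 1 closed loop(s), length Σ = 9.128498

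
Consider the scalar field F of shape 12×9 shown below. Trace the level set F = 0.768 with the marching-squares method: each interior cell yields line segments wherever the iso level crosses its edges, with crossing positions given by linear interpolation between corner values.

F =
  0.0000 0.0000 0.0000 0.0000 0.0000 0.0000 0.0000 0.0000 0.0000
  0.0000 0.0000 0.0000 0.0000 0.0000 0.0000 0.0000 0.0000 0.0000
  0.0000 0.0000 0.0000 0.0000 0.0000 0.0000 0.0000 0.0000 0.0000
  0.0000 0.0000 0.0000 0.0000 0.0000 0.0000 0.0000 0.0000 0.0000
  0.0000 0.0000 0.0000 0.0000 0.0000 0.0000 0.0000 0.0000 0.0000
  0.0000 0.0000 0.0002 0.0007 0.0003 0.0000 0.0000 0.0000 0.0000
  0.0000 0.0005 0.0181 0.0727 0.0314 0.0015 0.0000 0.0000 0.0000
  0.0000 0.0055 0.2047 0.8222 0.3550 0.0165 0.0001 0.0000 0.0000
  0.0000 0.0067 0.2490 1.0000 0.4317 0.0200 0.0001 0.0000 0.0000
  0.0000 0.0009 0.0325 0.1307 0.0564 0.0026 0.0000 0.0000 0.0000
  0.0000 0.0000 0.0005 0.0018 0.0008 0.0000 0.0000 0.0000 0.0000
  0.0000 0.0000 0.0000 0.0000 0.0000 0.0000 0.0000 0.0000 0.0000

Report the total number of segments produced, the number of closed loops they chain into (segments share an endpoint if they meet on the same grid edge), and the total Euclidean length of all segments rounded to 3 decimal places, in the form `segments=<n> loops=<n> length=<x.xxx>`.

cell (6,2): code 0100 → (6.928,3.000)–(7.000,2.912)
cell (6,3): code 1000 → (7.000,3.116)–(6.928,3.000)
cell (7,2): code 0110 → (7.000,2.912)–(8.000,2.691)
cell (7,3): code 1001 → (8.000,3.408)–(7.000,3.116)
cell (8,2): code 0010 → (8.000,2.691)–(8.267,3.000)
cell (8,3): code 0001 → (8.267,3.000)–(8.000,3.408)
total: 6 segments, chained into 1 closed loop(s), length Σ = 3.212383

segments=6 loops=1 length=3.212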